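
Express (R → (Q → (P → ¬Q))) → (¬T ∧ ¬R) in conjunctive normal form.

(R → (Q → (P → ¬Q))) → (¬T ∧ ¬R)
⇔ ¬(R → (Q → (P → ¬Q))) ∨ (¬T ∧ ¬R)   (eliminate →)
⇔ ¬(¬R ∨ (Q → (P → ¬Q))) ∨ (¬T ∧ ¬R)   (eliminate →)
⇔ ¬(¬R ∨ ¬Q ∨ (P → ¬Q)) ∨ (¬T ∧ ¬R)   (eliminate →)
⇔ ¬(¬R ∨ ¬Q ∨ ¬P ∨ ¬Q) ∨ (¬T ∧ ¬R)   (eliminate →)
⇔ (¬¬R ∧ ¬¬Q ∧ ¬¬P ∧ ¬¬Q) ∨ (¬T ∧ ¬R)   (De Morgan)
⇔ (R ∧ ¬¬Q ∧ ¬¬P ∧ ¬¬Q) ∨ (¬T ∧ ¬R)   (double negation)
⇔ (R ∧ Q ∧ ¬¬P ∧ ¬¬Q) ∨ (¬T ∧ ¬R)   (double negation)
⇔ (R ∧ Q ∧ P ∧ ¬¬Q) ∨ (¬T ∧ ¬R)   (double negation)
⇔ (R ∧ Q ∧ P ∧ Q) ∨ (¬T ∧ ¬R)   (double negation)
⇔ (R ∨ ¬T) ∧ (R ∨ ¬R) ∧ (Q ∨ ¬T) ∧ (Q ∨ ¬R) ∧ (P ∨ ¬T) ∧ (P ∨ ¬R) ∧ (Q ∨ ¬T) ∧ (Q ∨ ¬R)   (distribute ∨ over ∧)
⇔ (R ∨ ¬T) ∧ (Q ∨ ¬T) ∧ (Q ∨ ¬R) ∧ (P ∨ ¬T) ∧ (P ∨ ¬R)   (simplify)

(R ∨ ¬T) ∧ (Q ∨ ¬T) ∧ (Q ∨ ¬R) ∧ (P ∨ ¬T) ∧ (P ∨ ¬R)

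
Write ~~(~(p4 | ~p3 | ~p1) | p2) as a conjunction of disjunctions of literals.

~~(~(p4 | ~p3 | ~p1) | p2)
≡ ~(p4 | ~p3 | ~p1) | p2
≡ (~p4 & ~~p3 & ~~p1) | p2
≡ (~p4 & p3 & ~~p1) | p2
≡ (~p4 & p3 & p1) | p2
≡ (~p4 | p2) & (p3 | p2) & (p1 | p2)

(~p4 | p2) & (p3 | p2) & (p1 | p2)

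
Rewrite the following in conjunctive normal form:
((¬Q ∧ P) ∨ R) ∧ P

((¬Q ∧ P) ∨ R) ∧ P
= (¬Q ∨ R) ∧ (P ∨ R) ∧ P   [distribute ∨ over ∧]
= (¬Q ∨ R) ∧ P   [simplify]

(¬Q ∨ R) ∧ P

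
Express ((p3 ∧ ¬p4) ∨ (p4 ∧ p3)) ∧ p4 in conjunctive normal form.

((p3 ∧ ¬p4) ∨ (p4 ∧ p3)) ∧ p4
≡ (p3 ∨ p4) ∧ (p3 ∨ p3) ∧ (¬p4 ∨ p4) ∧ (¬p4 ∨ p3) ∧ p4   [distribute ∨ over ∧]
≡ p3 ∧ p4   [simplify]

p3 ∧ p4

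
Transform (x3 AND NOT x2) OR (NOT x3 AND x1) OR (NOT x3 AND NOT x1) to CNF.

(x3 AND NOT x2) OR (NOT x3 AND x1) OR (NOT x3 AND NOT x1)
≡ (x3 OR NOT x3 OR NOT x3) AND (x3 OR NOT x3 OR NOT x1) AND (x3 OR x1 OR NOT x3) AND (x3 OR x1 OR NOT x1) AND (NOT x2 OR NOT x3 OR NOT x3) AND (NOT x2 OR NOT x3 OR NOT x1) AND (NOT x2 OR x1 OR NOT x3) AND (NOT x2 OR x1 OR NOT x1)   (distribute OR over AND)
≡ NOT x2 OR NOT x3   (simplify)

NOT x2 OR NOT x3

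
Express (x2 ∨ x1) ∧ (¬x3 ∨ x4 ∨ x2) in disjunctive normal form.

(x2 ∨ x1) ∧ (¬x3 ∨ x4 ∨ x2)
≡ (x2 ∧ ¬x3) ∨ (x2 ∧ x4) ∨ (x2 ∧ x2) ∨ (x1 ∧ ¬x3) ∨ (x1 ∧ x4) ∨ (x1 ∧ x2)   — distribute ∧ over ∨
≡ x2 ∨ (x1 ∧ ¬x3) ∨ (x1 ∧ x4)   — simplify

x2 ∨ (x1 ∧ ¬x3) ∨ (x1 ∧ x4)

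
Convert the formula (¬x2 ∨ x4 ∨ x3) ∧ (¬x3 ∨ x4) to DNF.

(¬x2 ∧ ¬x3) ∨ x4

(¬x2 ∨ x4 ∨ x3) ∧ (¬x3 ∨ x4)
≡ (¬x2 ∧ ¬x3) ∨ (¬x2 ∧ x4) ∨ (x4 ∧ ¬x3) ∨ (x4 ∧ x4) ∨ (x3 ∧ ¬x3) ∨ (x3 ∧ x4)   [distribute ∧ over ∨]
≡ (¬x2 ∧ ¬x3) ∨ x4   [simplify]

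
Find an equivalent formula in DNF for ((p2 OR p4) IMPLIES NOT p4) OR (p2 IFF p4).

NOT p4 OR (p4 AND p2)

((p2 OR p4) IMPLIES NOT p4) OR (p2 IFF p4)
≡ NOT (p2 OR p4) OR NOT p4 OR (p2 IFF p4)   — eliminate IMPLIES
≡ NOT (p2 OR p4) OR NOT p4 OR ((p2 IMPLIES p4) AND (p4 IMPLIES p2))   — eliminate IFF
≡ NOT (p2 OR p4) OR NOT p4 OR ((NOT p2 OR p4) AND (p4 IMPLIES p2))   — eliminate IMPLIES
≡ NOT (p2 OR p4) OR NOT p4 OR ((NOT p2 OR p4) AND (NOT p4 OR p2))   — eliminate IMPLIES
≡ (NOT p2 AND NOT p4) OR NOT p4 OR ((NOT p2 OR p4) AND (NOT p4 OR p2))   — De Morgan
≡ (NOT p2 AND NOT p4) OR NOT p4 OR (NOT p2 AND NOT p4) OR (NOT p2 AND p2) OR (p4 AND NOT p4) OR (p4 AND p2)   — distribute AND over OR
≡ NOT p4 OR (p4 AND p2)   — simplify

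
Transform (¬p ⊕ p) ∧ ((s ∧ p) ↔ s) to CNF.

(¬p ⊕ p) ∧ ((s ∧ p) ↔ s)
= (¬p ∨ p) ∧ ¬(¬p ∧ p) ∧ ((s ∧ p) ↔ s)   — expand ⊕
= (¬p ∨ p) ∧ ¬(¬p ∧ p) ∧ ((s ∧ p) → s) ∧ (s → (s ∧ p))   — eliminate ↔
= (¬p ∨ p) ∧ ¬(¬p ∧ p) ∧ (¬(s ∧ p) ∨ s) ∧ (s → (s ∧ p))   — eliminate →
= (¬p ∨ p) ∧ ¬(¬p ∧ p) ∧ (¬(s ∧ p) ∨ s) ∧ (¬s ∨ (s ∧ p))   — eliminate →
= (¬p ∨ p) ∧ (¬¬p ∨ ¬p) ∧ (¬(s ∧ p) ∨ s) ∧ (¬s ∨ (s ∧ p))   — De Morgan
= (¬p ∨ p) ∧ (p ∨ ¬p) ∧ (¬(s ∧ p) ∨ s) ∧ (¬s ∨ (s ∧ p))   — double negation
= (¬p ∨ p) ∧ (p ∨ ¬p) ∧ (¬s ∨ ¬p ∨ s) ∧ (¬s ∨ (s ∧ p))   — De Morgan
= (¬p ∨ p) ∧ (p ∨ ¬p) ∧ (¬s ∨ ¬p ∨ s) ∧ (¬s ∨ s) ∧ (¬s ∨ p)   — distribute ∨ over ∧
= ¬s ∨ p   — simplify

¬s ∨ p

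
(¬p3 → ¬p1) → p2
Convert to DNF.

(¬p3 ∧ p1) ∨ p2

(¬p3 → ¬p1) → p2
≡ ¬(¬p3 → ¬p1) ∨ p2   [eliminate →]
≡ ¬(¬¬p3 ∨ ¬p1) ∨ p2   [eliminate →]
≡ (¬¬¬p3 ∧ ¬¬p1) ∨ p2   [De Morgan]
≡ (¬p3 ∧ ¬¬p1) ∨ p2   [double negation]
≡ (¬p3 ∧ p1) ∨ p2   [double negation]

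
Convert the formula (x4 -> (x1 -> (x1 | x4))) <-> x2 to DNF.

(x4 -> (x1 -> (x1 | x4))) <-> x2
≡ ((x4 -> (x1 -> (x1 | x4))) -> x2) & (x2 -> (x4 -> (x1 -> (x1 | x4))))   (eliminate <->)
≡ (~(x4 -> (x1 -> (x1 | x4))) | x2) & (x2 -> (x4 -> (x1 -> (x1 | x4))))   (eliminate ->)
≡ (~(~x4 | (x1 -> (x1 | x4))) | x2) & (x2 -> (x4 -> (x1 -> (x1 | x4))))   (eliminate ->)
≡ (~(~x4 | ~x1 | x1 | x4) | x2) & (x2 -> (x4 -> (x1 -> (x1 | x4))))   (eliminate ->)
≡ (~(~x4 | ~x1 | x1 | x4) | x2) & (~x2 | (x4 -> (x1 -> (x1 | x4))))   (eliminate ->)
≡ (~(~x4 | ~x1 | x1 | x4) | x2) & (~x2 | ~x4 | (x1 -> (x1 | x4)))   (eliminate ->)
≡ (~(~x4 | ~x1 | x1 | x4) | x2) & (~x2 | ~x4 | ~x1 | x1 | x4)   (eliminate ->)
≡ ((~~x4 & ~~x1 & ~x1 & ~x4) | x2) & (~x2 | ~x4 | ~x1 | x1 | x4)   (De Morgan)
≡ ((x4 & ~~x1 & ~x1 & ~x4) | x2) & (~x2 | ~x4 | ~x1 | x1 | x4)   (double negation)
≡ ((x4 & x1 & ~x1 & ~x4) | x2) & (~x2 | ~x4 | ~x1 | x1 | x4)   (double negation)
≡ (x4 & x1 & ~x1 & ~x4 & ~x2) | (x4 & x1 & ~x1 & ~x4 & ~x4) | (x4 & x1 & ~x1 & ~x4 & ~x1) | (x4 & x1 & ~x1 & ~x4 & x1) | (x4 & x1 & ~x1 & ~x4 & x4) | (x2 & ~x2) | (x2 & ~x4) | (x2 & ~x1) | (x2 & x1) | (x2 & x4)   (distribute & over |)
≡ (x2 & ~x4) | (x2 & ~x1) | (x2 & x1) | (x2 & x4)   (simplify)

(x2 & ~x4) | (x2 & ~x1) | (x2 & x1) | (x2 & x4)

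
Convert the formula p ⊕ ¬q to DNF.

(p ∧ q) ∨ (¬p ∧ ¬q)

p ⊕ ¬q
= (p ∧ ¬¬q) ∨ (¬p ∧ ¬q)   [expand ⊕]
= (p ∧ q) ∨ (¬p ∧ ¬q)   [double negation]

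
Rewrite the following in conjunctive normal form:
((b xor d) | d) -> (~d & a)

(~b | d | a) & ~d

((b xor d) | d) -> (~d & a)
≡ ~((b xor d) | d) | (~d & a)
≡ ~(((b | d) & ~(b & d)) | d) | (~d & a)
≡ (~((b | d) & ~(b & d)) & ~d) | (~d & a)
≡ ((~(b | d) | ~~(b & d)) & ~d) | (~d & a)
≡ (((~b & ~d) | ~~(b & d)) & ~d) | (~d & a)
≡ (((~b & ~d) | (b & d)) & ~d) | (~d & a)
≡ (~b | b | ~d) & (~b | b | a) & (~b | d | ~d) & (~b | d | a) & (~d | b | ~d) & (~d | b | a) & (~d | d | ~d) & (~d | d | a) & (~d | ~d) & (~d | a)
≡ (~b | d | a) & ~d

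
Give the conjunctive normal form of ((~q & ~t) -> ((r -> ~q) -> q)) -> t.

~q | t

((~q & ~t) -> ((r -> ~q) -> q)) -> t
⇔ ~((~q & ~t) -> ((r -> ~q) -> q)) | t   — eliminate ->
⇔ ~(~(~q & ~t) | ((r -> ~q) -> q)) | t   — eliminate ->
⇔ ~(~(~q & ~t) | ~(r -> ~q) | q) | t   — eliminate ->
⇔ ~(~(~q & ~t) | ~(~r | ~q) | q) | t   — eliminate ->
⇔ (~~(~q & ~t) & ~~(~r | ~q) & ~q) | t   — De Morgan
⇔ (~q & ~t & ~~(~r | ~q) & ~q) | t   — double negation
⇔ (~q & ~t & (~r | ~q) & ~q) | t   — double negation
⇔ (~q | t) & (~t | t) & (~r | ~q | t) & (~q | t)   — distribute | over &
⇔ ~q | t   — simplify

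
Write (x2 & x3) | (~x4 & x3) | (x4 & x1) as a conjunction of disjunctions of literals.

(x2 | ~x4 | x1) & (x3 | x4) & (x3 | x1)

(x2 & x3) | (~x4 & x3) | (x4 & x1)
= (x2 | ~x4 | x4) & (x2 | ~x4 | x1) & (x2 | x3 | x4) & (x2 | x3 | x1) & (x3 | ~x4 | x4) & (x3 | ~x4 | x1) & (x3 | x3 | x4) & (x3 | x3 | x1)   (distribute | over &)
= (x2 | ~x4 | x1) & (x3 | x4) & (x3 | x1)   (simplify)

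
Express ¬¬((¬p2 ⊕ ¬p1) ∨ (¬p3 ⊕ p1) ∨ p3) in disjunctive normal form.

¬¬((¬p2 ⊕ ¬p1) ∨ (¬p3 ⊕ p1) ∨ p3)
≡ ¬¬(¬p2 ∧ ¬¬p1 ∨ ¬¬p2 ∧ ¬p1 ∨ (¬p3 ⊕ p1) ∨ p3)   (expand ⊕)
≡ ¬¬(¬p2 ∧ ¬¬p1 ∨ ¬¬p2 ∧ ¬p1 ∨ ¬p3 ∧ ¬p1 ∨ ¬¬p3 ∧ p1 ∨ p3)   (expand ⊕)
≡ ¬p2 ∧ ¬¬p1 ∨ ¬¬p2 ∧ ¬p1 ∨ ¬p3 ∧ ¬p1 ∨ ¬¬p3 ∧ p1 ∨ p3   (double negation)
≡ ¬p2 ∧ p1 ∨ ¬¬p2 ∧ ¬p1 ∨ ¬p3 ∧ ¬p1 ∨ ¬¬p3 ∧ p1 ∨ p3   (double negation)
≡ ¬p2 ∧ p1 ∨ p2 ∧ ¬p1 ∨ ¬p3 ∧ ¬p1 ∨ ¬¬p3 ∧ p1 ∨ p3   (double negation)
≡ ¬p2 ∧ p1 ∨ p2 ∧ ¬p1 ∨ ¬p3 ∧ ¬p1 ∨ p3 ∧ p1 ∨ p3   (double negation)
≡ ¬p2 ∧ p1 ∨ p2 ∧ ¬p1 ∨ ¬p3 ∧ ¬p1 ∨ p3   (simplify)

¬p2 ∧ p1 ∨ p2 ∧ ¬p1 ∨ ¬p3 ∧ ¬p1 ∨ p3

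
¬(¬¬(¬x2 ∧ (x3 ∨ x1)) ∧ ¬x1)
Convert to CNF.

x2 ∨ ¬x3 ∨ x1

¬(¬¬(¬x2 ∧ (x3 ∨ x1)) ∧ ¬x1)
= ¬¬¬(¬x2 ∧ (x3 ∨ x1)) ∨ ¬¬x1   (De Morgan)
= ¬(¬x2 ∧ (x3 ∨ x1)) ∨ ¬¬x1   (double negation)
= ¬¬x2 ∨ ¬(x3 ∨ x1) ∨ ¬¬x1   (De Morgan)
= x2 ∨ ¬(x3 ∨ x1) ∨ ¬¬x1   (double negation)
= x2 ∨ (¬x3 ∧ ¬x1) ∨ ¬¬x1   (De Morgan)
= x2 ∨ (¬x3 ∧ ¬x1) ∨ x1   (double negation)
= (x2 ∨ ¬x3 ∨ x1) ∧ (x2 ∨ ¬x1 ∨ x1)   (distribute ∨ over ∧)
= x2 ∨ ¬x3 ∨ x1   (simplify)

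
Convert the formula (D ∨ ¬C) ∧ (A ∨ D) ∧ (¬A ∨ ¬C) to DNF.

(D ∧ ¬A) ∨ (D ∧ ¬C) ∨ (¬C ∧ A)

(D ∨ ¬C) ∧ (A ∨ D) ∧ (¬A ∨ ¬C)
⇔ (D ∧ A ∧ ¬A) ∨ (D ∧ A ∧ ¬C) ∨ (D ∧ D ∧ ¬A) ∨ (D ∧ D ∧ ¬C) ∨ (¬C ∧ A ∧ ¬A) ∨ (¬C ∧ A ∧ ¬C) ∨ (¬C ∧ D ∧ ¬A) ∨ (¬C ∧ D ∧ ¬C)
⇔ (D ∧ ¬A) ∨ (D ∧ ¬C) ∨ (¬C ∧ A)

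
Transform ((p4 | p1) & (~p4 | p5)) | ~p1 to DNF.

(p4 & p5) | (p1 & ~p4) | (p1 & p5) | ~p1

((p4 | p1) & (~p4 | p5)) | ~p1
= (p4 & ~p4) | (p4 & p5) | (p1 & ~p4) | (p1 & p5) | ~p1
= (p4 & p5) | (p1 & ~p4) | (p1 & p5) | ~p1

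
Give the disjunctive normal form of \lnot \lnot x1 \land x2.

\lnot \lnot x1 \land x2
≡ x1 \land x2   — double negation

x1 \land x2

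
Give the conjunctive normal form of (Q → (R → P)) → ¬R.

(Q ∨ ¬R) ∧ (¬P ∨ ¬R)

(Q → (R → P)) → ¬R
≡ ¬(Q → (R → P)) ∨ ¬R   (eliminate →)
≡ ¬(¬Q ∨ (R → P)) ∨ ¬R   (eliminate →)
≡ ¬(¬Q ∨ ¬R ∨ P) ∨ ¬R   (eliminate →)
≡ (¬¬Q ∧ ¬¬R ∧ ¬P) ∨ ¬R   (De Morgan)
≡ (Q ∧ ¬¬R ∧ ¬P) ∨ ¬R   (double negation)
≡ (Q ∧ R ∧ ¬P) ∨ ¬R   (double negation)
≡ (Q ∨ ¬R) ∧ (R ∨ ¬R) ∧ (¬P ∨ ¬R)   (distribute ∨ over ∧)
≡ (Q ∨ ¬R) ∧ (¬P ∨ ¬R)   (simplify)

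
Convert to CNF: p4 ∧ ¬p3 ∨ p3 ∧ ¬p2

(p4 ∨ p3) ∧ (p4 ∨ ¬p2) ∧ (¬p3 ∨ ¬p2)

p4 ∧ ¬p3 ∨ p3 ∧ ¬p2
⇔ (p4 ∨ p3) ∧ (p4 ∨ ¬p2) ∧ (¬p3 ∨ p3) ∧ (¬p3 ∨ ¬p2)
⇔ (p4 ∨ p3) ∧ (p4 ∨ ¬p2) ∧ (¬p3 ∨ ¬p2)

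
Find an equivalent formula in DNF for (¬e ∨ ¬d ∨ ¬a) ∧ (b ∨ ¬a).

(¬e ∨ ¬d ∨ ¬a) ∧ (b ∨ ¬a)
= (¬e ∧ b) ∨ (¬e ∧ ¬a) ∨ (¬d ∧ b) ∨ (¬d ∧ ¬a) ∨ (¬a ∧ b) ∨ (¬a ∧ ¬a)
= (¬e ∧ b) ∨ (¬d ∧ b) ∨ ¬a

(¬e ∧ b) ∨ (¬d ∧ b) ∨ ¬a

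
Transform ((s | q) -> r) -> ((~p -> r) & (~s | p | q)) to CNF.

((s | q) -> r) -> ((~p -> r) & (~s | p | q))
= ~((s | q) -> r) | ((~p -> r) & (~s | p | q))   [eliminate ->]
= ~(~(s | q) | r) | ((~p -> r) & (~s | p | q))   [eliminate ->]
= ~(~(s | q) | r) | ((~~p | r) & (~s | p | q))   [eliminate ->]
= (~~(s | q) & ~r) | ((~~p | r) & (~s | p | q))   [De Morgan]
= ((s | q) & ~r) | ((~~p | r) & (~s | p | q))   [double negation]
= ((s | q) & ~r) | ((p | r) & (~s | p | q))   [double negation]
= (s | q | p | r) & (s | q | ~s | p | q) & (~r | p | r) & (~r | ~s | p | q)   [distribute | over &]
= (s | q | p | r) & (~r | ~s | p | q)   [simplify]

(s | q | p | r) & (~r | ~s | p | q)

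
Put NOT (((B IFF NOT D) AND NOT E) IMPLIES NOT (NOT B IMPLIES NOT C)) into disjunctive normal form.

(NOT B AND D AND NOT E AND NOT C) OR (NOT D AND B AND NOT E)

NOT (((B IFF NOT D) AND NOT E) IMPLIES NOT (NOT B IMPLIES NOT C))
≡ NOT (NOT ((B IFF NOT D) AND NOT E) OR NOT (NOT B IMPLIES NOT C))   (eliminate IMPLIES)
≡ NOT (NOT ((B IMPLIES NOT D) AND (NOT D IMPLIES B) AND NOT E) OR NOT (NOT B IMPLIES NOT C))   (eliminate IFF)
≡ NOT (NOT ((NOT B OR NOT D) AND (NOT D IMPLIES B) AND NOT E) OR NOT (NOT B IMPLIES NOT C))   (eliminate IMPLIES)
≡ NOT (NOT ((NOT B OR NOT D) AND (NOT NOT D OR B) AND NOT E) OR NOT (NOT B IMPLIES NOT C))   (eliminate IMPLIES)
≡ NOT (NOT ((NOT B OR NOT D) AND (NOT NOT D OR B) AND NOT E) OR NOT (NOT NOT B OR NOT C))   (eliminate IMPLIES)
≡ NOT NOT ((NOT B OR NOT D) AND (NOT NOT D OR B) AND NOT E) AND NOT NOT (NOT NOT B OR NOT C)   (De Morgan)
≡ (NOT B OR NOT D) AND (NOT NOT D OR B) AND NOT E AND NOT NOT (NOT NOT B OR NOT C)   (double negation)
≡ (NOT B OR NOT D) AND (D OR B) AND NOT E AND NOT NOT (NOT NOT B OR NOT C)   (double negation)
≡ (NOT B OR NOT D) AND (D OR B) AND NOT E AND (NOT NOT B OR NOT C)   (double negation)
≡ (NOT B OR NOT D) AND (D OR B) AND NOT E AND (B OR NOT C)   (double negation)
≡ (NOT B AND D AND NOT E AND B) OR (NOT B AND D AND NOT E AND NOT C) OR (NOT B AND B AND NOT E AND B) OR (NOT B AND B AND NOT E AND NOT C) OR (NOT D AND D AND NOT E AND B) OR (NOT D AND D AND NOT E AND NOT C) OR (NOT D AND B AND NOT E AND B) OR (NOT D AND B AND NOT E AND NOT C)   (distribute AND over OR)
≡ (NOT B AND D AND NOT E AND NOT C) OR (NOT D AND B AND NOT E)   (simplify)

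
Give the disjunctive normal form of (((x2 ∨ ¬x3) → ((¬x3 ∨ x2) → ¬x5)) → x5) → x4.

(((x2 ∨ ¬x3) → ((¬x3 ∨ x2) → ¬x5)) → x5) → x4
= ¬(((x2 ∨ ¬x3) → ((¬x3 ∨ x2) → ¬x5)) → x5) ∨ x4   — eliminate →
= ¬(¬((x2 ∨ ¬x3) → ((¬x3 ∨ x2) → ¬x5)) ∨ x5) ∨ x4   — eliminate →
= ¬(¬(¬(x2 ∨ ¬x3) ∨ ((¬x3 ∨ x2) → ¬x5)) ∨ x5) ∨ x4   — eliminate →
= ¬(¬(¬(x2 ∨ ¬x3) ∨ ¬(¬x3 ∨ x2) ∨ ¬x5) ∨ x5) ∨ x4   — eliminate →
= (¬¬(¬(x2 ∨ ¬x3) ∨ ¬(¬x3 ∨ x2) ∨ ¬x5) ∧ ¬x5) ∨ x4   — De Morgan
= ((¬(x2 ∨ ¬x3) ∨ ¬(¬x3 ∨ x2) ∨ ¬x5) ∧ ¬x5) ∨ x4   — double negation
= (((¬x2 ∧ ¬¬x3) ∨ ¬(¬x3 ∨ x2) ∨ ¬x5) ∧ ¬x5) ∨ x4   — De Morgan
= (((¬x2 ∧ x3) ∨ ¬(¬x3 ∨ x2) ∨ ¬x5) ∧ ¬x5) ∨ x4   — double negation
= (((¬x2 ∧ x3) ∨ (¬¬x3 ∧ ¬x2) ∨ ¬x5) ∧ ¬x5) ∨ x4   — De Morgan
= (((¬x2 ∧ x3) ∨ (x3 ∧ ¬x2) ∨ ¬x5) ∧ ¬x5) ∨ x4   — double negation
= (¬x2 ∧ x3 ∧ ¬x5) ∨ (x3 ∧ ¬x2 ∧ ¬x5) ∨ (¬x5 ∧ ¬x5) ∨ x4   — distribute ∧ over ∨
= ¬x5 ∨ x4   — simplify

¬x5 ∨ x4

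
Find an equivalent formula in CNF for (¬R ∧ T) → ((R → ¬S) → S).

R ∨ ¬T ∨ S

(¬R ∧ T) → ((R → ¬S) → S)
⇔ ¬(¬R ∧ T) ∨ ((R → ¬S) → S)   — eliminate →
⇔ ¬(¬R ∧ T) ∨ ¬(R → ¬S) ∨ S   — eliminate →
⇔ ¬(¬R ∧ T) ∨ ¬(¬R ∨ ¬S) ∨ S   — eliminate →
⇔ ¬¬R ∨ ¬T ∨ ¬(¬R ∨ ¬S) ∨ S   — De Morgan
⇔ R ∨ ¬T ∨ ¬(¬R ∨ ¬S) ∨ S   — double negation
⇔ R ∨ ¬T ∨ (¬¬R ∧ ¬¬S) ∨ S   — De Morgan
⇔ R ∨ ¬T ∨ (R ∧ ¬¬S) ∨ S   — double negation
⇔ R ∨ ¬T ∨ (R ∧ S) ∨ S   — double negation
⇔ (R ∨ ¬T ∨ R ∨ S) ∧ (R ∨ ¬T ∨ S ∨ S)   — distribute ∨ over ∧
⇔ R ∨ ¬T ∨ S   — simplify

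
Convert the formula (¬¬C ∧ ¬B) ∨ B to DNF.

(C ∧ ¬B) ∨ B

(¬¬C ∧ ¬B) ∨ B
= (C ∧ ¬B) ∨ B   (double negation)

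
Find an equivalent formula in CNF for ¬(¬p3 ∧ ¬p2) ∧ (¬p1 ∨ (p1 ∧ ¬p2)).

(p3 ∨ p2) ∧ (¬p1 ∨ ¬p2)

¬(¬p3 ∧ ¬p2) ∧ (¬p1 ∨ (p1 ∧ ¬p2))
⇔ (¬¬p3 ∨ ¬¬p2) ∧ (¬p1 ∨ (p1 ∧ ¬p2))   — De Morgan
⇔ (p3 ∨ ¬¬p2) ∧ (¬p1 ∨ (p1 ∧ ¬p2))   — double negation
⇔ (p3 ∨ p2) ∧ (¬p1 ∨ (p1 ∧ ¬p2))   — double negation
⇔ (p3 ∨ p2) ∧ (¬p1 ∨ p1) ∧ (¬p1 ∨ ¬p2)   — distribute ∨ over ∧
⇔ (p3 ∨ p2) ∧ (¬p1 ∨ ¬p2)   — simplify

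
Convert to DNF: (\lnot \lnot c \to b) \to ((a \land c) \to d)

(c \land \lnot b) \lor \lnot a \lor \lnot c \lor d

(\lnot \lnot c \to b) \to ((a \land c) \to d)
⇔ \lnot (\lnot \lnot c \to b) \lor ((a \land c) \to d)
⇔ \lnot (\lnot \lnot \lnot c \lor b) \lor ((a \land c) \to d)
⇔ \lnot (\lnot \lnot \lnot c \lor b) \lor \lnot (a \land c) \lor d
⇔ (\lnot \lnot \lnot \lnot c \land \lnot b) \lor \lnot (a \land c) \lor d
⇔ (\lnot \lnot c \land \lnot b) \lor \lnot (a \land c) \lor d
⇔ (c \land \lnot b) \lor \lnot (a \land c) \lor d
⇔ (c \land \lnot b) \lor \lnot a \lor \lnot c \lor d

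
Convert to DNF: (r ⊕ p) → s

(r ⊕ p) → s
≡ ¬(r ⊕ p) ∨ s   [eliminate →]
≡ ¬((r ∧ ¬p) ∨ (¬r ∧ p)) ∨ s   [expand ⊕]
≡ (¬(r ∧ ¬p) ∧ ¬(¬r ∧ p)) ∨ s   [De Morgan]
≡ ((¬r ∨ ¬¬p) ∧ ¬(¬r ∧ p)) ∨ s   [De Morgan]
≡ ((¬r ∨ p) ∧ ¬(¬r ∧ p)) ∨ s   [double negation]
≡ ((¬r ∨ p) ∧ (¬¬r ∨ ¬p)) ∨ s   [De Morgan]
≡ ((¬r ∨ p) ∧ (r ∨ ¬p)) ∨ s   [double negation]
≡ (¬r ∧ r) ∨ (¬r ∧ ¬p) ∨ (p ∧ r) ∨ (p ∧ ¬p) ∨ s   [distribute ∧ over ∨]
≡ (¬r ∧ ¬p) ∨ (p ∧ r) ∨ s   [simplify]

(¬r ∧ ¬p) ∨ (p ∧ r) ∨ s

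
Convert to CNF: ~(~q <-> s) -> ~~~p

(q | s | ~p) & (~s | ~q | ~p)

~(~q <-> s) -> ~~~p
≡ ~~(~q <-> s) | ~~~p   (eliminate ->)
≡ ~~((~q -> s) & (s -> ~q)) | ~~~p   (eliminate <->)
≡ ~~((~~q | s) & (s -> ~q)) | ~~~p   (eliminate ->)
≡ ~~((~~q | s) & (~s | ~q)) | ~~~p   (eliminate ->)
≡ ((~~q | s) & (~s | ~q)) | ~~~p   (double negation)
≡ ((q | s) & (~s | ~q)) | ~~~p   (double negation)
≡ ((q | s) & (~s | ~q)) | ~p   (double negation)
≡ (q | s | ~p) & (~s | ~q | ~p)   (distribute | over &)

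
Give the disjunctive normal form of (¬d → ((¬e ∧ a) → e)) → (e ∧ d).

(¬d ∧ ¬e ∧ a) ∨ (e ∧ d)

(¬d → ((¬e ∧ a) → e)) → (e ∧ d)
≡ ¬(¬d → ((¬e ∧ a) → e)) ∨ (e ∧ d)   [eliminate →]
≡ ¬(¬¬d ∨ ((¬e ∧ a) → e)) ∨ (e ∧ d)   [eliminate →]
≡ ¬(¬¬d ∨ ¬(¬e ∧ a) ∨ e) ∨ (e ∧ d)   [eliminate →]
≡ (¬¬¬d ∧ ¬¬(¬e ∧ a) ∧ ¬e) ∨ (e ∧ d)   [De Morgan]
≡ (¬d ∧ ¬¬(¬e ∧ a) ∧ ¬e) ∨ (e ∧ d)   [double negation]
≡ (¬d ∧ ¬e ∧ a ∧ ¬e) ∨ (e ∧ d)   [double negation]
≡ (¬d ∧ ¬e ∧ a) ∨ (e ∧ d)   [simplify]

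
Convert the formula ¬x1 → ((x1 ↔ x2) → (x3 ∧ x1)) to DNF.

x1 ∨ (x2 ∧ ¬x1)

¬x1 → ((x1 ↔ x2) → (x3 ∧ x1))
= ¬¬x1 ∨ ((x1 ↔ x2) → (x3 ∧ x1))   [eliminate →]
= ¬¬x1 ∨ ¬(x1 ↔ x2) ∨ (x3 ∧ x1)   [eliminate →]
= ¬¬x1 ∨ ¬((x1 → x2) ∧ (x2 → x1)) ∨ (x3 ∧ x1)   [eliminate ↔]
= ¬¬x1 ∨ ¬((¬x1 ∨ x2) ∧ (x2 → x1)) ∨ (x3 ∧ x1)   [eliminate →]
= ¬¬x1 ∨ ¬((¬x1 ∨ x2) ∧ (¬x2 ∨ x1)) ∨ (x3 ∧ x1)   [eliminate →]
= x1 ∨ ¬((¬x1 ∨ x2) ∧ (¬x2 ∨ x1)) ∨ (x3 ∧ x1)   [double negation]
= x1 ∨ ¬(¬x1 ∨ x2) ∨ ¬(¬x2 ∨ x1) ∨ (x3 ∧ x1)   [De Morgan]
= x1 ∨ (¬¬x1 ∧ ¬x2) ∨ ¬(¬x2 ∨ x1) ∨ (x3 ∧ x1)   [De Morgan]
= x1 ∨ (x1 ∧ ¬x2) ∨ ¬(¬x2 ∨ x1) ∨ (x3 ∧ x1)   [double negation]
= x1 ∨ (x1 ∧ ¬x2) ∨ (¬¬x2 ∧ ¬x1) ∨ (x3 ∧ x1)   [De Morgan]
= x1 ∨ (x1 ∧ ¬x2) ∨ (x2 ∧ ¬x1) ∨ (x3 ∧ x1)   [double negation]
= x1 ∨ (x2 ∧ ¬x1)   [simplify]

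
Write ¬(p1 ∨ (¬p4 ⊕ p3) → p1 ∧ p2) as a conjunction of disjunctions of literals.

(p1 ∨ ¬p4 ∨ p3) ∧ (p1 ∨ p4 ∨ ¬p3) ∧ (¬p1 ∨ ¬p2)

¬(p1 ∨ (¬p4 ⊕ p3) → p1 ∧ p2)
⇔ ¬(¬(p1 ∨ (¬p4 ⊕ p3)) ∨ p1 ∧ p2)   [eliminate →]
⇔ ¬(¬(p1 ∨ (¬p4 ∨ p3) ∧ ¬(¬p4 ∧ p3)) ∨ p1 ∧ p2)   [expand ⊕]
⇔ ¬¬(p1 ∨ (¬p4 ∨ p3) ∧ ¬(¬p4 ∧ p3)) ∧ ¬(p1 ∧ p2)   [De Morgan]
⇔ (p1 ∨ (¬p4 ∨ p3) ∧ ¬(¬p4 ∧ p3)) ∧ ¬(p1 ∧ p2)   [double negation]
⇔ (p1 ∨ (¬p4 ∨ p3) ∧ (¬¬p4 ∨ ¬p3)) ∧ ¬(p1 ∧ p2)   [De Morgan]
⇔ (p1 ∨ (¬p4 ∨ p3) ∧ (p4 ∨ ¬p3)) ∧ ¬(p1 ∧ p2)   [double negation]
⇔ (p1 ∨ (¬p4 ∨ p3) ∧ (p4 ∨ ¬p3)) ∧ (¬p1 ∨ ¬p2)   [De Morgan]
⇔ (p1 ∨ ¬p4 ∨ p3) ∧ (p1 ∨ p4 ∨ ¬p3) ∧ (¬p1 ∨ ¬p2)   [distribute ∨ over ∧]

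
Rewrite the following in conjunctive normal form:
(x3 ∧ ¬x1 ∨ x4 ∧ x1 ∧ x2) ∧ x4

(x3 ∨ x1) ∧ (x3 ∨ x2) ∧ (¬x1 ∨ x2) ∧ x4

(x3 ∧ ¬x1 ∨ x4 ∧ x1 ∧ x2) ∧ x4
≡ (x3 ∨ x4) ∧ (x3 ∨ x1) ∧ (x3 ∨ x2) ∧ (¬x1 ∨ x4) ∧ (¬x1 ∨ x1) ∧ (¬x1 ∨ x2) ∧ x4   (distribute ∨ over ∧)
≡ (x3 ∨ x1) ∧ (x3 ∨ x2) ∧ (¬x1 ∨ x2) ∧ x4   (simplify)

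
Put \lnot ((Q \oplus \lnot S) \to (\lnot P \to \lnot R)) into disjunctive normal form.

(Q \land S \land \lnot P \land R) \lor (\lnot Q \land \lnot S \land \lnot P \land R)

\lnot ((Q \oplus \lnot S) \to (\lnot P \to \lnot R))
≡ \lnot (\lnot (Q \oplus \lnot S) \lor (\lnot P \to \lnot R))   [eliminate \to]
≡ \lnot (\lnot ((Q \land \lnot \lnot S) \lor (\lnot Q \land \lnot S)) \lor (\lnot P \to \lnot R))   [expand \oplus]
≡ \lnot (\lnot ((Q \land \lnot \lnot S) \lor (\lnot Q \land \lnot S)) \lor \lnot \lnot P \lor \lnot R)   [eliminate \to]
≡ \lnot \lnot ((Q \land \lnot \lnot S) \lor (\lnot Q \land \lnot S)) \land \lnot \lnot \lnot P \land \lnot \lnot R   [De Morgan]
≡ ((Q \land \lnot \lnot S) \lor (\lnot Q \land \lnot S)) \land \lnot \lnot \lnot P \land \lnot \lnot R   [double negation]
≡ ((Q \land S) \lor (\lnot Q \land \lnot S)) \land \lnot \lnot \lnot P \land \lnot \lnot R   [double negation]
≡ ((Q \land S) \lor (\lnot Q \land \lnot S)) \land \lnot P \land \lnot \lnot R   [double negation]
≡ ((Q \land S) \lor (\lnot Q \land \lnot S)) \land \lnot P \land R   [double negation]
≡ (Q \land S \land \lnot P \land R) \lor (\lnot Q \land \lnot S \land \lnot P \land R)   [distribute \land over \lor]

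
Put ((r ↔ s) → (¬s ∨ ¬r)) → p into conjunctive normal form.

((r ↔ s) → (¬s ∨ ¬r)) → p
≡ ¬((r ↔ s) → (¬s ∨ ¬r)) ∨ p   [eliminate →]
≡ ¬(¬(r ↔ s) ∨ ¬s ∨ ¬r) ∨ p   [eliminate →]
≡ ¬(¬((r → s) ∧ (s → r)) ∨ ¬s ∨ ¬r) ∨ p   [eliminate ↔]
≡ ¬(¬((¬r ∨ s) ∧ (s → r)) ∨ ¬s ∨ ¬r) ∨ p   [eliminate →]
≡ ¬(¬((¬r ∨ s) ∧ (¬s ∨ r)) ∨ ¬s ∨ ¬r) ∨ p   [eliminate →]
≡ (¬¬((¬r ∨ s) ∧ (¬s ∨ r)) ∧ ¬¬s ∧ ¬¬r) ∨ p   [De Morgan]
≡ ((¬r ∨ s) ∧ (¬s ∨ r) ∧ ¬¬s ∧ ¬¬r) ∨ p   [double negation]
≡ ((¬r ∨ s) ∧ (¬s ∨ r) ∧ s ∧ ¬¬r) ∨ p   [double negation]
≡ ((¬r ∨ s) ∧ (¬s ∨ r) ∧ s ∧ r) ∨ p   [double negation]
≡ (¬r ∨ s ∨ p) ∧ (¬s ∨ r ∨ p) ∧ (s ∨ p) ∧ (r ∨ p)   [distribute ∨ over ∧]
≡ (s ∨ p) ∧ (r ∨ p)   [simplify]

(s ∨ p) ∧ (r ∨ p)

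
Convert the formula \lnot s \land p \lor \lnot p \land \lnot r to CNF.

\lnot s \land p \lor \lnot p \land \lnot r
⇔ (\lnot s \lor \lnot p) \land (\lnot s \lor \lnot r) \land (p \lor \lnot p) \land (p \lor \lnot r)   (distribute \lor over \land)
⇔ (\lnot s \lor \lnot p) \land (\lnot s \lor \lnot r) \land (p \lor \lnot r)   (simplify)

(\lnot s \lor \lnot p) \land (\lnot s \lor \lnot r) \land (p \lor \lnot r)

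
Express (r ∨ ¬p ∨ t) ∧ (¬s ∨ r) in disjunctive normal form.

r ∨ (¬p ∧ ¬s) ∨ (t ∧ ¬s)

(r ∨ ¬p ∨ t) ∧ (¬s ∨ r)
⇔ (r ∧ ¬s) ∨ (r ∧ r) ∨ (¬p ∧ ¬s) ∨ (¬p ∧ r) ∨ (t ∧ ¬s) ∨ (t ∧ r)   [distribute ∧ over ∨]
⇔ r ∨ (¬p ∧ ¬s) ∨ (t ∧ ¬s)   [simplify]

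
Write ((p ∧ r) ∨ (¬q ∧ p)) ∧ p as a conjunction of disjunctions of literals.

p ∧ (r ∨ ¬q)

((p ∧ r) ∨ (¬q ∧ p)) ∧ p
= (p ∨ ¬q) ∧ (p ∨ p) ∧ (r ∨ ¬q) ∧ (r ∨ p) ∧ p   [distribute ∨ over ∧]
= p ∧ (r ∨ ¬q)   [simplify]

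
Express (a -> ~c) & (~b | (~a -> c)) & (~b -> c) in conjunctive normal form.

(~a | ~c) & (~b | a | c) & (b | c)

(a -> ~c) & (~b | (~a -> c)) & (~b -> c)
≡ (~a | ~c) & (~b | (~a -> c)) & (~b -> c)   — eliminate ->
≡ (~a | ~c) & (~b | ~~a | c) & (~b -> c)   — eliminate ->
≡ (~a | ~c) & (~b | ~~a | c) & (~~b | c)   — eliminate ->
≡ (~a | ~c) & (~b | a | c) & (~~b | c)   — double negation
≡ (~a | ~c) & (~b | a | c) & (b | c)   — double negation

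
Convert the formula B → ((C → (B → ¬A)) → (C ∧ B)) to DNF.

¬B ∨ (C ∧ B)

B → ((C → (B → ¬A)) → (C ∧ B))
≡ ¬B ∨ ((C → (B → ¬A)) → (C ∧ B))   (eliminate →)
≡ ¬B ∨ ¬(C → (B → ¬A)) ∨ (C ∧ B)   (eliminate →)
≡ ¬B ∨ ¬(¬C ∨ (B → ¬A)) ∨ (C ∧ B)   (eliminate →)
≡ ¬B ∨ ¬(¬C ∨ ¬B ∨ ¬A) ∨ (C ∧ B)   (eliminate →)
≡ ¬B ∨ (¬¬C ∧ ¬¬B ∧ ¬¬A) ∨ (C ∧ B)   (De Morgan)
≡ ¬B ∨ (C ∧ ¬¬B ∧ ¬¬A) ∨ (C ∧ B)   (double negation)
≡ ¬B ∨ (C ∧ B ∧ ¬¬A) ∨ (C ∧ B)   (double negation)
≡ ¬B ∨ (C ∧ B ∧ A) ∨ (C ∧ B)   (double negation)
≡ ¬B ∨ (C ∧ B)   (simplify)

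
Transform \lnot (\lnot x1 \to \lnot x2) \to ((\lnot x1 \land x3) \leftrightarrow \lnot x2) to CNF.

\lnot (\lnot x1 \to \lnot x2) \to ((\lnot x1 \land x3) \leftrightarrow \lnot x2)
≡ \lnot \lnot (\lnot x1 \to \lnot x2) \lor ((\lnot x1 \land x3) \leftrightarrow \lnot x2)
≡ \lnot \lnot (\lnot \lnot x1 \lor \lnot x2) \lor ((\lnot x1 \land x3) \leftrightarrow \lnot x2)
≡ \lnot \lnot (\lnot \lnot x1 \lor \lnot x2) \lor (((\lnot x1 \land x3) \to \lnot x2) \land (\lnot x2 \to (\lnot x1 \land x3)))
≡ \lnot \lnot (\lnot \lnot x1 \lor \lnot x2) \lor ((\lnot (\lnot x1 \land x3) \lor \lnot x2) \land (\lnot x2 \to (\lnot x1 \land x3)))
≡ \lnot \lnot (\lnot \lnot x1 \lor \lnot x2) \lor ((\lnot (\lnot x1 \land x3) \lor \lnot x2) \land (\lnot \lnot x2 \lor (\lnot x1 \land x3)))
≡ \lnot \lnot x1 \lor \lnot x2 \lor ((\lnot (\lnot x1 \land x3) \lor \lnot x2) \land (\lnot \lnot x2 \lor (\lnot x1 \land x3)))
≡ x1 \lor \lnot x2 \lor ((\lnot (\lnot x1 \land x3) \lor \lnot x2) \land (\lnot \lnot x2 \lor (\lnot x1 \land x3)))
≡ x1 \lor \lnot x2 \lor ((\lnot \lnot x1 \lor \lnot x3 \lor \lnot x2) \land (\lnot \lnot x2 \lor (\lnot x1 \land x3)))
≡ x1 \lor \lnot x2 \lor ((x1 \lor \lnot x3 \lor \lnot x2) \land (\lnot \lnot x2 \lor (\lnot x1 \land x3)))
≡ x1 \lor \lnot x2 \lor ((x1 \lor \lnot x3 \lor \lnot x2) \land (x2 \lor (\lnot x1 \land x3)))
≡ (x1 \lor \lnot x2 \lor x1 \lor \lnot x3 \lor \lnot x2) \land (x1 \lor \lnot x2 \lor x2 \lor \lnot x1) \land (x1 \lor \lnot x2 \lor x2 \lor x3)
≡ x1 \lor \lnot x2 \lor \lnot x3

x1 \lor \lnot x2 \lor \lnot x3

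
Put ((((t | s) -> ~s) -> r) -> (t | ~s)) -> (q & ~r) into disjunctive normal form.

(s & ~t) | (q & ~r)

((((t | s) -> ~s) -> r) -> (t | ~s)) -> (q & ~r)
⇔ ~((((t | s) -> ~s) -> r) -> (t | ~s)) | (q & ~r)   [eliminate ->]
⇔ ~(~(((t | s) -> ~s) -> r) | t | ~s) | (q & ~r)   [eliminate ->]
⇔ ~(~(~((t | s) -> ~s) | r) | t | ~s) | (q & ~r)   [eliminate ->]
⇔ ~(~(~(~(t | s) | ~s) | r) | t | ~s) | (q & ~r)   [eliminate ->]
⇔ (~~(~(~(t | s) | ~s) | r) & ~t & ~~s) | (q & ~r)   [De Morgan]
⇔ ((~(~(t | s) | ~s) | r) & ~t & ~~s) | (q & ~r)   [double negation]
⇔ (((~~(t | s) & ~~s) | r) & ~t & ~~s) | (q & ~r)   [De Morgan]
⇔ ((((t | s) & ~~s) | r) & ~t & ~~s) | (q & ~r)   [double negation]
⇔ ((((t | s) & s) | r) & ~t & ~~s) | (q & ~r)   [double negation]
⇔ ((((t | s) & s) | r) & ~t & s) | (q & ~r)   [double negation]
⇔ (t & s & ~t & s) | (s & s & ~t & s) | (r & ~t & s) | (q & ~r)   [distribute & over |]
⇔ (s & ~t) | (q & ~r)   [simplify]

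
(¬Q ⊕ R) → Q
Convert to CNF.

(¬Q ⊕ R) → Q
≡ ¬(¬Q ⊕ R) ∨ Q   (eliminate →)
≡ ¬((¬Q ∨ R) ∧ ¬(¬Q ∧ R)) ∨ Q   (expand ⊕)
≡ ¬(¬Q ∨ R) ∨ ¬¬(¬Q ∧ R) ∨ Q   (De Morgan)
≡ (¬¬Q ∧ ¬R) ∨ ¬¬(¬Q ∧ R) ∨ Q   (De Morgan)
≡ (Q ∧ ¬R) ∨ ¬¬(¬Q ∧ R) ∨ Q   (double negation)
≡ (Q ∧ ¬R) ∨ (¬Q ∧ R) ∨ Q   (double negation)
≡ (Q ∨ ¬Q ∨ Q) ∧ (Q ∨ R ∨ Q) ∧ (¬R ∨ ¬Q ∨ Q) ∧ (¬R ∨ R ∨ Q)   (distribute ∨ over ∧)
≡ Q ∨ R   (simplify)

Q ∨ R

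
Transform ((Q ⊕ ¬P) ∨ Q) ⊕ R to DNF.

((Q ⊕ ¬P) ∨ Q) ⊕ R
= (((Q ⊕ ¬P) ∨ Q) ∧ ¬R) ∨ (¬((Q ⊕ ¬P) ∨ Q) ∧ R)
= (((Q ∧ ¬¬P) ∨ (¬Q ∧ ¬P) ∨ Q) ∧ ¬R) ∨ (¬((Q ⊕ ¬P) ∨ Q) ∧ R)
= (((Q ∧ ¬¬P) ∨ (¬Q ∧ ¬P) ∨ Q) ∧ ¬R) ∨ (¬((Q ∧ ¬¬P) ∨ (¬Q ∧ ¬P) ∨ Q) ∧ R)
= (((Q ∧ P) ∨ (¬Q ∧ ¬P) ∨ Q) ∧ ¬R) ∨ (¬((Q ∧ ¬¬P) ∨ (¬Q ∧ ¬P) ∨ Q) ∧ R)
= (((Q ∧ P) ∨ (¬Q ∧ ¬P) ∨ Q) ∧ ¬R) ∨ (¬(Q ∧ ¬¬P) ∧ ¬(¬Q ∧ ¬P) ∧ ¬Q ∧ R)
= (((Q ∧ P) ∨ (¬Q ∧ ¬P) ∨ Q) ∧ ¬R) ∨ ((¬Q ∨ ¬¬¬P) ∧ ¬(¬Q ∧ ¬P) ∧ ¬Q ∧ R)
= (((Q ∧ P) ∨ (¬Q ∧ ¬P) ∨ Q) ∧ ¬R) ∨ ((¬Q ∨ ¬P) ∧ ¬(¬Q ∧ ¬P) ∧ ¬Q ∧ R)
= (((Q ∧ P) ∨ (¬Q ∧ ¬P) ∨ Q) ∧ ¬R) ∨ ((¬Q ∨ ¬P) ∧ (¬¬Q ∨ ¬¬P) ∧ ¬Q ∧ R)
= (((Q ∧ P) ∨ (¬Q ∧ ¬P) ∨ Q) ∧ ¬R) ∨ ((¬Q ∨ ¬P) ∧ (Q ∨ ¬¬P) ∧ ¬Q ∧ R)
= (((Q ∧ P) ∨ (¬Q ∧ ¬P) ∨ Q) ∧ ¬R) ∨ ((¬Q ∨ ¬P) ∧ (Q ∨ P) ∧ ¬Q ∧ R)
= (Q ∧ P ∧ ¬R) ∨ (¬Q ∧ ¬P ∧ ¬R) ∨ (Q ∧ ¬R) ∨ (¬Q ∧ Q ∧ ¬Q ∧ R) ∨ (¬Q ∧ P ∧ ¬Q ∧ R) ∨ (¬P ∧ Q ∧ ¬Q ∧ R) ∨ (¬P ∧ P ∧ ¬Q ∧ R)
= (¬Q ∧ ¬P ∧ ¬R) ∨ (Q ∧ ¬R) ∨ (¬Q ∧ P ∧ R)

(¬Q ∧ ¬P ∧ ¬R) ∨ (Q ∧ ¬R) ∨ (¬Q ∧ P ∧ R)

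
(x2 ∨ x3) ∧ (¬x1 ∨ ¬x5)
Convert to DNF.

(x2 ∨ x3) ∧ (¬x1 ∨ ¬x5)
≡ (x2 ∧ ¬x1) ∨ (x2 ∧ ¬x5) ∨ (x3 ∧ ¬x1) ∨ (x3 ∧ ¬x5)   — distribute ∧ over ∨

(x2 ∧ ¬x1) ∨ (x2 ∧ ¬x5) ∨ (x3 ∧ ¬x1) ∨ (x3 ∧ ¬x5)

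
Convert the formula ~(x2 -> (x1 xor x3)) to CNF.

x2 & (~x1 | x3) & (~x3 | x1)

~(x2 -> (x1 xor x3))
≡ ~(~x2 | (x1 xor x3))   [eliminate ->]
≡ ~(~x2 | ((x1 | x3) & ~(x1 & x3)))   [expand xor]
≡ ~~x2 & ~((x1 | x3) & ~(x1 & x3))   [De Morgan]
≡ x2 & ~((x1 | x3) & ~(x1 & x3))   [double negation]
≡ x2 & (~(x1 | x3) | ~~(x1 & x3))   [De Morgan]
≡ x2 & ((~x1 & ~x3) | ~~(x1 & x3))   [De Morgan]
≡ x2 & ((~x1 & ~x3) | (x1 & x3))   [double negation]
≡ x2 & (~x1 | x1) & (~x1 | x3) & (~x3 | x1) & (~x3 | x3)   [distribute | over &]
≡ x2 & (~x1 | x3) & (~x3 | x1)   [simplify]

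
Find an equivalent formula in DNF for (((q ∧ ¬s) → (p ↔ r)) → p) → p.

(¬q ∧ ¬p) ∨ (s ∧ ¬p) ∨ (¬p ∧ ¬r) ∨ p

(((q ∧ ¬s) → (p ↔ r)) → p) → p
= ¬(((q ∧ ¬s) → (p ↔ r)) → p) ∨ p   — eliminate →
= ¬(¬((q ∧ ¬s) → (p ↔ r)) ∨ p) ∨ p   — eliminate →
= ¬(¬(¬(q ∧ ¬s) ∨ (p ↔ r)) ∨ p) ∨ p   — eliminate →
= ¬(¬(¬(q ∧ ¬s) ∨ ((p → r) ∧ (r → p))) ∨ p) ∨ p   — eliminate ↔
= ¬(¬(¬(q ∧ ¬s) ∨ ((¬p ∨ r) ∧ (r → p))) ∨ p) ∨ p   — eliminate →
= ¬(¬(¬(q ∧ ¬s) ∨ ((¬p ∨ r) ∧ (¬r ∨ p))) ∨ p) ∨ p   — eliminate →
= (¬¬(¬(q ∧ ¬s) ∨ ((¬p ∨ r) ∧ (¬r ∨ p))) ∧ ¬p) ∨ p   — De Morgan
= ((¬(q ∧ ¬s) ∨ ((¬p ∨ r) ∧ (¬r ∨ p))) ∧ ¬p) ∨ p   — double negation
= ((¬q ∨ ¬¬s ∨ ((¬p ∨ r) ∧ (¬r ∨ p))) ∧ ¬p) ∨ p   — De Morgan
= ((¬q ∨ s ∨ ((¬p ∨ r) ∧ (¬r ∨ p))) ∧ ¬p) ∨ p   — double negation
= (¬q ∧ ¬p) ∨ (s ∧ ¬p) ∨ (¬p ∧ ¬r ∧ ¬p) ∨ (¬p ∧ p ∧ ¬p) ∨ (r ∧ ¬r ∧ ¬p) ∨ (r ∧ p ∧ ¬p) ∨ p   — distribute ∧ over ∨
= (¬q ∧ ¬p) ∨ (s ∧ ¬p) ∨ (¬p ∧ ¬r) ∨ p   — simplify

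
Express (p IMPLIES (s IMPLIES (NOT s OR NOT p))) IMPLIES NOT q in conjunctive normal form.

(p IMPLIES (s IMPLIES (NOT s OR NOT p))) IMPLIES NOT q
⇔ NOT (p IMPLIES (s IMPLIES (NOT s OR NOT p))) OR NOT q   [eliminate IMPLIES]
⇔ NOT (NOT p OR (s IMPLIES (NOT s OR NOT p))) OR NOT q   [eliminate IMPLIES]
⇔ NOT (NOT p OR NOT s OR NOT s OR NOT p) OR NOT q   [eliminate IMPLIES]
⇔ (NOT NOT p AND NOT NOT s AND NOT NOT s AND NOT NOT p) OR NOT q   [De Morgan]
⇔ (p AND NOT NOT s AND NOT NOT s AND NOT NOT p) OR NOT q   [double negation]
⇔ (p AND s AND NOT NOT s AND NOT NOT p) OR NOT q   [double negation]
⇔ (p AND s AND s AND NOT NOT p) OR NOT q   [double negation]
⇔ (p AND s AND s AND p) OR NOT q   [double negation]
⇔ (p OR NOT q) AND (s OR NOT q) AND (s OR NOT q) AND (p OR NOT q)   [distribute OR over AND]
⇔ (p OR NOT q) AND (s OR NOT q)   [simplify]

(p OR NOT q) AND (s OR NOT q)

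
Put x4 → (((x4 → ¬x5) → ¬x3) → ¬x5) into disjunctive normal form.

x4 → (((x4 → ¬x5) → ¬x3) → ¬x5)
⇔ ¬x4 ∨ (((x4 → ¬x5) → ¬x3) → ¬x5)   — eliminate →
⇔ ¬x4 ∨ ¬((x4 → ¬x5) → ¬x3) ∨ ¬x5   — eliminate →
⇔ ¬x4 ∨ ¬(¬(x4 → ¬x5) ∨ ¬x3) ∨ ¬x5   — eliminate →
⇔ ¬x4 ∨ ¬(¬(¬x4 ∨ ¬x5) ∨ ¬x3) ∨ ¬x5   — eliminate →
⇔ ¬x4 ∨ (¬¬(¬x4 ∨ ¬x5) ∧ ¬¬x3) ∨ ¬x5   — De Morgan
⇔ ¬x4 ∨ ((¬x4 ∨ ¬x5) ∧ ¬¬x3) ∨ ¬x5   — double negation
⇔ ¬x4 ∨ ((¬x4 ∨ ¬x5) ∧ x3) ∨ ¬x5   — double negation
⇔ ¬x4 ∨ (¬x4 ∧ x3) ∨ (¬x5 ∧ x3) ∨ ¬x5   — distribute ∧ over ∨
⇔ ¬x4 ∨ ¬x5   — simplify

¬x4 ∨ ¬x5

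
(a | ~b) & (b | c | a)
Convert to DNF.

a | (~b & c)

(a | ~b) & (b | c | a)
≡ (a & b) | (a & c) | (a & a) | (~b & b) | (~b & c) | (~b & a)   (distribute & over |)
≡ a | (~b & c)   (simplify)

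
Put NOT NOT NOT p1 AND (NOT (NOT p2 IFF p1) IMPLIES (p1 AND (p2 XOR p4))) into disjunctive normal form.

NOT NOT NOT p1 AND (NOT (NOT p2 IFF p1) IMPLIES (p1 AND (p2 XOR p4)))
= NOT NOT NOT p1 AND (NOT NOT (NOT p2 IFF p1) OR (p1 AND (p2 XOR p4)))
= NOT NOT NOT p1 AND (NOT NOT ((NOT p2 IMPLIES p1) AND (p1 IMPLIES NOT p2)) OR (p1 AND (p2 XOR p4)))
= NOT NOT NOT p1 AND (NOT NOT ((NOT NOT p2 OR p1) AND (p1 IMPLIES NOT p2)) OR (p1 AND (p2 XOR p4)))
= NOT NOT NOT p1 AND (NOT NOT ((NOT NOT p2 OR p1) AND (NOT p1 OR NOT p2)) OR (p1 AND (p2 XOR p4)))
= NOT NOT NOT p1 AND (NOT NOT ((NOT NOT p2 OR p1) AND (NOT p1 OR NOT p2)) OR (p1 AND ((p2 AND NOT p4) OR (NOT p2 AND p4))))
= NOT p1 AND (NOT NOT ((NOT NOT p2 OR p1) AND (NOT p1 OR NOT p2)) OR (p1 AND ((p2 AND NOT p4) OR (NOT p2 AND p4))))
= NOT p1 AND (((NOT NOT p2 OR p1) AND (NOT p1 OR NOT p2)) OR (p1 AND ((p2 AND NOT p4) OR (NOT p2 AND p4))))
= NOT p1 AND (((p2 OR p1) AND (NOT p1 OR NOT p2)) OR (p1 AND ((p2 AND NOT p4) OR (NOT p2 AND p4))))
= (NOT p1 AND p2 AND NOT p1) OR (NOT p1 AND p2 AND NOT p2) OR (NOT p1 AND p1 AND NOT p1) OR (NOT p1 AND p1 AND NOT p2) OR (NOT p1 AND p1 AND p2 AND NOT p4) OR (NOT p1 AND p1 AND NOT p2 AND p4)
= NOT p1 AND p2

NOT p1 AND p2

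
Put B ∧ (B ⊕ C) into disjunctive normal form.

B ∧ (B ⊕ C)
≡ B ∧ ((B ∧ ¬C) ∨ (¬B ∧ C))   [expand ⊕]
≡ (B ∧ B ∧ ¬C) ∨ (B ∧ ¬B ∧ C)   [distribute ∧ over ∨]
≡ B ∧ ¬C   [simplify]

B ∧ ¬C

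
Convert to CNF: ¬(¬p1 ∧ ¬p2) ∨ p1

p1 ∨ p2

¬(¬p1 ∧ ¬p2) ∨ p1
= ¬¬p1 ∨ ¬¬p2 ∨ p1   [De Morgan]
= p1 ∨ ¬¬p2 ∨ p1   [double negation]
= p1 ∨ p2 ∨ p1   [double negation]
= p1 ∨ p2   [simplify]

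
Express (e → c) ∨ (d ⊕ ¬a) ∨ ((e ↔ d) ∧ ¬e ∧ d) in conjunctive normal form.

(e → c) ∨ (d ⊕ ¬a) ∨ ((e ↔ d) ∧ ¬e ∧ d)
= ¬e ∨ c ∨ (d ⊕ ¬a) ∨ ((e ↔ d) ∧ ¬e ∧ d)   — eliminate →
= ¬e ∨ c ∨ ((d ∨ ¬a) ∧ ¬(d ∧ ¬a)) ∨ ((e ↔ d) ∧ ¬e ∧ d)   — expand ⊕
= ¬e ∨ c ∨ ((d ∨ ¬a) ∧ ¬(d ∧ ¬a)) ∨ ((e → d) ∧ (d → e) ∧ ¬e ∧ d)   — eliminate ↔
= ¬e ∨ c ∨ ((d ∨ ¬a) ∧ ¬(d ∧ ¬a)) ∨ ((¬e ∨ d) ∧ (d → e) ∧ ¬e ∧ d)   — eliminate →
= ¬e ∨ c ∨ ((d ∨ ¬a) ∧ ¬(d ∧ ¬a)) ∨ ((¬e ∨ d) ∧ (¬d ∨ e) ∧ ¬e ∧ d)   — eliminate →
= ¬e ∨ c ∨ ((d ∨ ¬a) ∧ (¬d ∨ ¬¬a)) ∨ ((¬e ∨ d) ∧ (¬d ∨ e) ∧ ¬e ∧ d)   — De Morgan
= ¬e ∨ c ∨ ((d ∨ ¬a) ∧ (¬d ∨ a)) ∨ ((¬e ∨ d) ∧ (¬d ∨ e) ∧ ¬e ∧ d)   — double negation
= (¬e ∨ c ∨ d ∨ ¬a ∨ ¬e ∨ d) ∧ (¬e ∨ c ∨ d ∨ ¬a ∨ ¬d ∨ e) ∧ (¬e ∨ c ∨ d ∨ ¬a ∨ ¬e) ∧ (¬e ∨ c ∨ d ∨ ¬a ∨ d) ∧ (¬e ∨ c ∨ ¬d ∨ a ∨ ¬e ∨ d) ∧ (¬e ∨ c ∨ ¬d ∨ a ∨ ¬d ∨ e) ∧ (¬e ∨ c ∨ ¬d ∨ a ∨ ¬e) ∧ (¬e ∨ c ∨ ¬d ∨ a ∨ d)   — distribute ∨ over ∧
= (¬e ∨ c ∨ d ∨ ¬a) ∧ (¬e ∨ c ∨ ¬d ∨ a)   — simplify

(¬e ∨ c ∨ d ∨ ¬a) ∧ (¬e ∨ c ∨ ¬d ∨ a)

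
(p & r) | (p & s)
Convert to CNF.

p & (r | s)

(p & r) | (p & s)
= (p | p) & (p | s) & (r | p) & (r | s)
= p & (r | s)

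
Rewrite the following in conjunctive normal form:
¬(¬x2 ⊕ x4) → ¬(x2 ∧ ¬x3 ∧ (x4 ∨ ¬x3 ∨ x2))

¬(¬x2 ⊕ x4) → ¬(x2 ∧ ¬x3 ∧ (x4 ∨ ¬x3 ∨ x2))
≡ ¬¬(¬x2 ⊕ x4) ∨ ¬(x2 ∧ ¬x3 ∧ (x4 ∨ ¬x3 ∨ x2))   — eliminate →
≡ ¬¬((¬x2 ∨ x4) ∧ ¬(¬x2 ∧ x4)) ∨ ¬(x2 ∧ ¬x3 ∧ (x4 ∨ ¬x3 ∨ x2))   — expand ⊕
≡ ((¬x2 ∨ x4) ∧ ¬(¬x2 ∧ x4)) ∨ ¬(x2 ∧ ¬x3 ∧ (x4 ∨ ¬x3 ∨ x2))   — double negation
≡ ((¬x2 ∨ x4) ∧ (¬¬x2 ∨ ¬x4)) ∨ ¬(x2 ∧ ¬x3 ∧ (x4 ∨ ¬x3 ∨ x2))   — De Morgan
≡ ((¬x2 ∨ x4) ∧ (x2 ∨ ¬x4)) ∨ ¬(x2 ∧ ¬x3 ∧ (x4 ∨ ¬x3 ∨ x2))   — double negation
≡ ((¬x2 ∨ x4) ∧ (x2 ∨ ¬x4)) ∨ ¬x2 ∨ ¬¬x3 ∨ ¬(x4 ∨ ¬x3 ∨ x2)   — De Morgan
≡ ((¬x2 ∨ x4) ∧ (x2 ∨ ¬x4)) ∨ ¬x2 ∨ x3 ∨ ¬(x4 ∨ ¬x3 ∨ x2)   — double negation
≡ ((¬x2 ∨ x4) ∧ (x2 ∨ ¬x4)) ∨ ¬x2 ∨ x3 ∨ (¬x4 ∧ ¬¬x3 ∧ ¬x2)   — De Morgan
≡ ((¬x2 ∨ x4) ∧ (x2 ∨ ¬x4)) ∨ ¬x2 ∨ x3 ∨ (¬x4 ∧ x3 ∧ ¬x2)   — double negation
≡ (¬x2 ∨ x4 ∨ ¬x2 ∨ x3 ∨ ¬x4) ∧ (¬x2 ∨ x4 ∨ ¬x2 ∨ x3 ∨ x3) ∧ (¬x2 ∨ x4 ∨ ¬x2 ∨ x3 ∨ ¬x2) ∧ (x2 ∨ ¬x4 ∨ ¬x2 ∨ x3 ∨ ¬x4) ∧ (x2 ∨ ¬x4 ∨ ¬x2 ∨ x3 ∨ x3) ∧ (x2 ∨ ¬x4 ∨ ¬x2 ∨ x3 ∨ ¬x2)   — distribute ∨ over ∧
≡ ¬x2 ∨ x4 ∨ x3   — simplify

¬x2 ∨ x4 ∨ x3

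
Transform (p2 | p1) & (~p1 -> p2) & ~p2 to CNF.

(p2 | p1) & ~p2

(p2 | p1) & (~p1 -> p2) & ~p2
≡ (p2 | p1) & (~~p1 | p2) & ~p2   (eliminate ->)
≡ (p2 | p1) & (p1 | p2) & ~p2   (double negation)
≡ (p2 | p1) & ~p2   (simplify)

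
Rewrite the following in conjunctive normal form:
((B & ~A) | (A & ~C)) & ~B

(B | A) & (B | ~C) & (~A | ~C) & ~B

((B & ~A) | (A & ~C)) & ~B
≡ (B | A) & (B | ~C) & (~A | A) & (~A | ~C) & ~B
≡ (B | A) & (B | ~C) & (~A | ~C) & ~B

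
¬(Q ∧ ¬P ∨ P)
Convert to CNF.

¬(Q ∧ ¬P ∨ P)
≡ ¬(Q ∧ ¬P) ∧ ¬P
≡ (¬Q ∨ ¬¬P) ∧ ¬P
≡ (¬Q ∨ P) ∧ ¬P

(¬Q ∨ P) ∧ ¬P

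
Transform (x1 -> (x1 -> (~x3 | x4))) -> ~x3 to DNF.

(x1 -> (x1 -> (~x3 | x4))) -> ~x3
⇔ ~(x1 -> (x1 -> (~x3 | x4))) | ~x3   [eliminate ->]
⇔ ~(~x1 | (x1 -> (~x3 | x4))) | ~x3   [eliminate ->]
⇔ ~(~x1 | ~x1 | ~x3 | x4) | ~x3   [eliminate ->]
⇔ (~~x1 & ~~x1 & ~~x3 & ~x4) | ~x3   [De Morgan]
⇔ (x1 & ~~x1 & ~~x3 & ~x4) | ~x3   [double negation]
⇔ (x1 & x1 & ~~x3 & ~x4) | ~x3   [double negation]
⇔ (x1 & x1 & x3 & ~x4) | ~x3   [double negation]
⇔ (x1 & x3 & ~x4) | ~x3   [simplify]

(x1 & x3 & ~x4) | ~x3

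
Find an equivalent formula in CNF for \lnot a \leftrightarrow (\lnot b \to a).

\lnot a \leftrightarrow (\lnot b \to a)
= (\lnot a \to (\lnot b \to a)) \land ((\lnot b \to a) \to \lnot a)   (eliminate \leftrightarrow)
= (\lnot \lnot a \lor (\lnot b \to a)) \land ((\lnot b \to a) \to \lnot a)   (eliminate \to)
= (\lnot \lnot a \lor \lnot \lnot b \lor a) \land ((\lnot b \to a) \to \lnot a)   (eliminate \to)
= (\lnot \lnot a \lor \lnot \lnot b \lor a) \land (\lnot (\lnot b \to a) \lor \lnot a)   (eliminate \to)
= (\lnot \lnot a \lor \lnot \lnot b \lor a) \land (\lnot (\lnot \lnot b \lor a) \lor \lnot a)   (eliminate \to)
= (a \lor \lnot \lnot b \lor a) \land (\lnot (\lnot \lnot b \lor a) \lor \lnot a)   (double negation)
= (a \lor b \lor a) \land (\lnot (\lnot \lnot b \lor a) \lor \lnot a)   (double negation)
= (a \lor b \lor a) \land ((\lnot \lnot \lnot b \land \lnot a) \lor \lnot a)   (De Morgan)
= (a \lor b \lor a) \land ((\lnot b \land \lnot a) \lor \lnot a)   (double negation)
= (a \lor b \lor a) \land (\lnot b \lor \lnot a) \land (\lnot a \lor \lnot a)   (distribute \lor over \land)
= (a \lor b) \land \lnot a   (simplify)

(a \lor b) \land \lnot a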